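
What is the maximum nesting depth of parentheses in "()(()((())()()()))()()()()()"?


Input: "()(()((())()()()))()()()()()"
Tracking depth:
  Position 0 '(': depth becomes 1
  Position 1 ')': depth becomes 0
  Position 2 '(': depth becomes 1
  Position 3 '(': depth becomes 2
  Position 4 ')': depth becomes 1
  Position 5 '(': depth becomes 2
  Position 6 '(': depth becomes 3
  Position 7 '(': depth becomes 4
  Position 8 ')': depth becomes 3
  Position 9 ')': depth becomes 2
  Position 10 '(': depth becomes 3
  Position 11 ')': depth becomes 2
  Position 12 '(': depth becomes 3
  Position 13 ')': depth becomes 2
  Position 14 '(': depth becomes 3
  Position 15 ')': depth becomes 2
  Position 16 ')': depth becomes 1
  Position 17 ')': depth becomes 0
  Position 18 '(': depth becomes 1
  Position 19 ')': depth becomes 0
  Position 20 '(': depth becomes 1
  Position 21 ')': depth becomes 0
  Position 22 '(': depth becomes 1
  Position 23 ')': depth becomes 0
  Position 24 '(': depth becomes 1
  Position 25 ')': depth becomes 0
  Position 26 '(': depth becomes 1
  Position 27 ')': depth becomes 0
Maximum depth reached: 4

4


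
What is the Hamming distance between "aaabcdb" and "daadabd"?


Comparing "aaabcdb" and "daadabd" position by position:
  Position 0: 'a' vs 'd' => differ
  Position 1: 'a' vs 'a' => same
  Position 2: 'a' vs 'a' => same
  Position 3: 'b' vs 'd' => differ
  Position 4: 'c' vs 'a' => differ
  Position 5: 'd' vs 'b' => differ
  Position 6: 'b' vs 'd' => differ
Total differences (Hamming distance): 5

5


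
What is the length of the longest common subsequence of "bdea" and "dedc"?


LCS of "bdea" and "dedc"
DP table:
           d    e    d    c
      0    0    0    0    0
  b   0    0    0    0    0
  d   0    1    1    1    1
  e   0    1    2    2    2
  a   0    1    2    2    2
LCS length = dp[4][4] = 2

2


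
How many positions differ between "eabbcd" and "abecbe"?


Comparing "eabbcd" and "abecbe" position by position:
  Position 0: 'e' vs 'a' => DIFFER
  Position 1: 'a' vs 'b' => DIFFER
  Position 2: 'b' vs 'e' => DIFFER
  Position 3: 'b' vs 'c' => DIFFER
  Position 4: 'c' vs 'b' => DIFFER
  Position 5: 'd' vs 'e' => DIFFER
Positions that differ: 6

6


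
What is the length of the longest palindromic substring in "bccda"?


Input: "bccda"
Checking substrings for palindromes:
  [1:3] "cc" (len 2) => palindrome
Longest palindromic substring: "cc" with length 2

2


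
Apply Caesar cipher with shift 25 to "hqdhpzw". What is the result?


Caesar cipher: shift "hqdhpzw" by 25
  'h' (pos 7) + 25 = pos 6 = 'g'
  'q' (pos 16) + 25 = pos 15 = 'p'
  'd' (pos 3) + 25 = pos 2 = 'c'
  'h' (pos 7) + 25 = pos 6 = 'g'
  'p' (pos 15) + 25 = pos 14 = 'o'
  'z' (pos 25) + 25 = pos 24 = 'y'
  'w' (pos 22) + 25 = pos 21 = 'v'
Result: gpcgoyv

gpcgoyv


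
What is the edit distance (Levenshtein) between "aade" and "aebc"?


Computing edit distance: "aade" -> "aebc"
DP table:
           a    e    b    c
      0    1    2    3    4
  a   1    0    1    2    3
  a   2    1    1    2    3
  d   3    2    2    2    3
  e   4    3    2    3    3
Edit distance = dp[4][4] = 3

3


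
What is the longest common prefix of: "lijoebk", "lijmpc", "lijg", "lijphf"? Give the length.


Words: lijoebk, lijmpc, lijg, lijphf
  Position 0: all 'l' => match
  Position 1: all 'i' => match
  Position 2: all 'j' => match
  Position 3: ('o', 'm', 'g', 'p') => mismatch, stop
LCP = "lij" (length 3)

3


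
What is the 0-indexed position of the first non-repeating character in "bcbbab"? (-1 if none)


Input: bcbbab
Character frequencies:
  'a': 1
  'b': 4
  'c': 1
Scanning left to right for freq == 1:
  Position 0 ('b'): freq=4, skip
  Position 1 ('c'): unique! => answer = 1

1


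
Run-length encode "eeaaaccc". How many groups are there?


Input: eeaaaccc
Scanning for consecutive runs:
  Group 1: 'e' x 2 (positions 0-1)
  Group 2: 'a' x 3 (positions 2-4)
  Group 3: 'c' x 3 (positions 5-7)
Total groups: 3

3


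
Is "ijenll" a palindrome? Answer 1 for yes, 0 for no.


Input: ijenll
Reversed: llneji
  Compare pos 0 ('i') with pos 5 ('l'): MISMATCH
  Compare pos 1 ('j') with pos 4 ('l'): MISMATCH
  Compare pos 2 ('e') with pos 3 ('n'): MISMATCH
Result: not a palindrome

0


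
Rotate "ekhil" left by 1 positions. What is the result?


Input: "ekhil", rotate left by 1
First 1 characters: "e"
Remaining characters: "khil"
Concatenate remaining + first: "khil" + "e" = "khile"

khile


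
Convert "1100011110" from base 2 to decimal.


Input: "1100011110" in base 2
Positional expansion:
  Digit '1' (value 1) x 2^9 = 512
  Digit '1' (value 1) x 2^8 = 256
  Digit '0' (value 0) x 2^7 = 0
  Digit '0' (value 0) x 2^6 = 0
  Digit '0' (value 0) x 2^5 = 0
  Digit '1' (value 1) x 2^4 = 16
  Digit '1' (value 1) x 2^3 = 8
  Digit '1' (value 1) x 2^2 = 4
  Digit '1' (value 1) x 2^1 = 2
  Digit '0' (value 0) x 2^0 = 0
Sum = 798

798


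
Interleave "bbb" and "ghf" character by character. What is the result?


Interleaving "bbb" and "ghf":
  Position 0: 'b' from first, 'g' from second => "bg"
  Position 1: 'b' from first, 'h' from second => "bh"
  Position 2: 'b' from first, 'f' from second => "bf"
Result: bgbhbf

bgbhbf


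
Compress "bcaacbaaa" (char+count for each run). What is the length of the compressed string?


Input: bcaacbaaa
Runs:
  'b' x 1 => "b1"
  'c' x 1 => "c1"
  'a' x 2 => "a2"
  'c' x 1 => "c1"
  'b' x 1 => "b1"
  'a' x 3 => "a3"
Compressed: "b1c1a2c1b1a3"
Compressed length: 12

12


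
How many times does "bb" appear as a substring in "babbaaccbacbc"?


Searching for "bb" in "babbaaccbacbc"
Scanning each position:
  Position 0: "ba" => no
  Position 1: "ab" => no
  Position 2: "bb" => MATCH
  Position 3: "ba" => no
  Position 4: "aa" => no
  Position 5: "ac" => no
  Position 6: "cc" => no
  Position 7: "cb" => no
  Position 8: "ba" => no
  Position 9: "ac" => no
  Position 10: "cb" => no
  Position 11: "bc" => no
Total occurrences: 1

1


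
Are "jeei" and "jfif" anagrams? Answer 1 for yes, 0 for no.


Strings: "jeei", "jfif"
Sorted first:  eeij
Sorted second: ffij
Differ at position 0: 'e' vs 'f' => not anagrams

0


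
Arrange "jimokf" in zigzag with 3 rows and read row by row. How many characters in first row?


Zigzag "jimokf" into 3 rows:
Placing characters:
  'j' => row 0
  'i' => row 1
  'm' => row 2
  'o' => row 1
  'k' => row 0
  'f' => row 1
Rows:
  Row 0: "jk"
  Row 1: "iof"
  Row 2: "m"
First row length: 2

2


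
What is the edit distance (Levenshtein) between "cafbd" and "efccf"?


Computing edit distance: "cafbd" -> "efccf"
DP table:
           e    f    c    c    f
      0    1    2    3    4    5
  c   1    1    2    2    3    4
  a   2    2    2    3    3    4
  f   3    3    2    3    4    3
  b   4    4    3    3    4    4
  d   5    5    4    4    4    5
Edit distance = dp[5][5] = 5

5


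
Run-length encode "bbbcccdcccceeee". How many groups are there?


Input: bbbcccdcccceeee
Scanning for consecutive runs:
  Group 1: 'b' x 3 (positions 0-2)
  Group 2: 'c' x 3 (positions 3-5)
  Group 3: 'd' x 1 (positions 6-6)
  Group 4: 'c' x 4 (positions 7-10)
  Group 5: 'e' x 4 (positions 11-14)
Total groups: 5

5


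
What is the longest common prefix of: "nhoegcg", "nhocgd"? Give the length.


Words: nhoegcg, nhocgd
  Position 0: all 'n' => match
  Position 1: all 'h' => match
  Position 2: all 'o' => match
  Position 3: ('e', 'c') => mismatch, stop
LCP = "nho" (length 3)

3


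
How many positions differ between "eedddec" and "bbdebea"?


Comparing "eedddec" and "bbdebea" position by position:
  Position 0: 'e' vs 'b' => DIFFER
  Position 1: 'e' vs 'b' => DIFFER
  Position 2: 'd' vs 'd' => same
  Position 3: 'd' vs 'e' => DIFFER
  Position 4: 'd' vs 'b' => DIFFER
  Position 5: 'e' vs 'e' => same
  Position 6: 'c' vs 'a' => DIFFER
Positions that differ: 5

5


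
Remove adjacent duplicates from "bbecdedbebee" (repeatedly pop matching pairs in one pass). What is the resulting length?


Input: bbecdedbebee
Stack-based adjacent duplicate removal:
  Read 'b': push. Stack: b
  Read 'b': matches stack top 'b' => pop. Stack: (empty)
  Read 'e': push. Stack: e
  Read 'c': push. Stack: ec
  Read 'd': push. Stack: ecd
  Read 'e': push. Stack: ecde
  Read 'd': push. Stack: ecded
  Read 'b': push. Stack: ecdedb
  Read 'e': push. Stack: ecdedbe
  Read 'b': push. Stack: ecdedbeb
  Read 'e': push. Stack: ecdedbebe
  Read 'e': matches stack top 'e' => pop. Stack: ecdedbeb
Final stack: "ecdedbeb" (length 8)

8


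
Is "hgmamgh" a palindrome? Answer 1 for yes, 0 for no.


Input: hgmamgh
Reversed: hgmamgh
  Compare pos 0 ('h') with pos 6 ('h'): match
  Compare pos 1 ('g') with pos 5 ('g'): match
  Compare pos 2 ('m') with pos 4 ('m'): match
Result: palindrome

1


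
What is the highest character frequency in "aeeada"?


Input: aeeada
Character counts:
  'a': 3
  'd': 1
  'e': 2
Maximum frequency: 3

3


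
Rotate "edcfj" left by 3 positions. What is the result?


Input: "edcfj", rotate left by 3
First 3 characters: "edc"
Remaining characters: "fj"
Concatenate remaining + first: "fj" + "edc" = "fjedc"

fjedc


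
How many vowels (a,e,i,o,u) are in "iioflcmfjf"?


Input: iioflcmfjf
Checking each character:
  'i' at position 0: vowel (running total: 1)
  'i' at position 1: vowel (running total: 2)
  'o' at position 2: vowel (running total: 3)
  'f' at position 3: consonant
  'l' at position 4: consonant
  'c' at position 5: consonant
  'm' at position 6: consonant
  'f' at position 7: consonant
  'j' at position 8: consonant
  'f' at position 9: consonant
Total vowels: 3

3


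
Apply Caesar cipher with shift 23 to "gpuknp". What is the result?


Caesar cipher: shift "gpuknp" by 23
  'g' (pos 6) + 23 = pos 3 = 'd'
  'p' (pos 15) + 23 = pos 12 = 'm'
  'u' (pos 20) + 23 = pos 17 = 'r'
  'k' (pos 10) + 23 = pos 7 = 'h'
  'n' (pos 13) + 23 = pos 10 = 'k'
  'p' (pos 15) + 23 = pos 12 = 'm'
Result: dmrhkm

dmrhkm


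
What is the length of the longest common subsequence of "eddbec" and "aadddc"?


LCS of "eddbec" and "aadddc"
DP table:
           a    a    d    d    d    c
      0    0    0    0    0    0    0
  e   0    0    0    0    0    0    0
  d   0    0    0    1    1    1    1
  d   0    0    0    1    2    2    2
  b   0    0    0    1    2    2    2
  e   0    0    0    1    2    2    2
  c   0    0    0    1    2    2    3
LCS length = dp[6][6] = 3

3


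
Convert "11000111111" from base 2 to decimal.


Input: "11000111111" in base 2
Positional expansion:
  Digit '1' (value 1) x 2^10 = 1024
  Digit '1' (value 1) x 2^9 = 512
  Digit '0' (value 0) x 2^8 = 0
  Digit '0' (value 0) x 2^7 = 0
  Digit '0' (value 0) x 2^6 = 0
  Digit '1' (value 1) x 2^5 = 32
  Digit '1' (value 1) x 2^4 = 16
  Digit '1' (value 1) x 2^3 = 8
  Digit '1' (value 1) x 2^2 = 4
  Digit '1' (value 1) x 2^1 = 2
  Digit '1' (value 1) x 2^0 = 1
Sum = 1599

1599


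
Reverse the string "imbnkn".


Input: imbnkn
Reading characters right to left:
  Position 5: 'n'
  Position 4: 'k'
  Position 3: 'n'
  Position 2: 'b'
  Position 1: 'm'
  Position 0: 'i'
Reversed: nknbmi

nknbmi


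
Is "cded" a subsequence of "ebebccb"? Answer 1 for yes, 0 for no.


Check if "cded" is a subsequence of "ebebccb"
Greedy scan:
  Position 0 ('e'): no match needed
  Position 1 ('b'): no match needed
  Position 2 ('e'): no match needed
  Position 3 ('b'): no match needed
  Position 4 ('c'): matches sub[0] = 'c'
  Position 5 ('c'): no match needed
  Position 6 ('b'): no match needed
Only matched 1/4 characters => not a subsequence

0


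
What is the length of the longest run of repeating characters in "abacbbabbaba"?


Input: "abacbbabbaba"
Scanning for longest run:
  Position 1 ('b'): new char, reset run to 1
  Position 2 ('a'): new char, reset run to 1
  Position 3 ('c'): new char, reset run to 1
  Position 4 ('b'): new char, reset run to 1
  Position 5 ('b'): continues run of 'b', length=2
  Position 6 ('a'): new char, reset run to 1
  Position 7 ('b'): new char, reset run to 1
  Position 8 ('b'): continues run of 'b', length=2
  Position 9 ('a'): new char, reset run to 1
  Position 10 ('b'): new char, reset run to 1
  Position 11 ('a'): new char, reset run to 1
Longest run: 'b' with length 2

2


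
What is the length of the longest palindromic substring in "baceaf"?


Input: "baceaf"
Checking substrings for palindromes:
  No multi-char palindromic substrings found
Longest palindromic substring: "b" with length 1

1


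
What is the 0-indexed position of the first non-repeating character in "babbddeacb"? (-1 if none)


Input: babbddeacb
Character frequencies:
  'a': 2
  'b': 4
  'c': 1
  'd': 2
  'e': 1
Scanning left to right for freq == 1:
  Position 0 ('b'): freq=4, skip
  Position 1 ('a'): freq=2, skip
  Position 2 ('b'): freq=4, skip
  Position 3 ('b'): freq=4, skip
  Position 4 ('d'): freq=2, skip
  Position 5 ('d'): freq=2, skip
  Position 6 ('e'): unique! => answer = 6

6


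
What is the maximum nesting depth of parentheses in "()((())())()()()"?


Input: "()((())())()()()"
Tracking depth:
  Position 0 '(': depth becomes 1
  Position 1 ')': depth becomes 0
  Position 2 '(': depth becomes 1
  Position 3 '(': depth becomes 2
  Position 4 '(': depth becomes 3
  Position 5 ')': depth becomes 2
  Position 6 ')': depth becomes 1
  Position 7 '(': depth becomes 2
  Position 8 ')': depth becomes 1
  Position 9 ')': depth becomes 0
  Position 10 '(': depth becomes 1
  Position 11 ')': depth becomes 0
  Position 12 '(': depth becomes 1
  Position 13 ')': depth becomes 0
  Position 14 '(': depth becomes 1
  Position 15 ')': depth becomes 0
Maximum depth reached: 3

3


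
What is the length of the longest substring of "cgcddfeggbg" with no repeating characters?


Input: "cgcddfeggbg"
Sliding window (track last position of each char):
  Position 0 ('c'): window [0,0] length 1 -- new best
  Position 1 ('g'): window [0,1] length 2 -- new best
  Position 2 ('c'): repeat (last at 0), move window start to 1
  Position 2 ('c'): window [1,2] length 2
  Position 3 ('d'): window [1,3] length 3 -- new best
  Position 4 ('d'): repeat (last at 3), move window start to 4
  Position 4 ('d'): window [4,4] length 1
  Position 5 ('f'): window [4,5] length 2
  Position 6 ('e'): window [4,6] length 3
  Position 7 ('g'): window [4,7] length 4 -- new best
  Position 8 ('g'): repeat (last at 7), move window start to 8
  Position 8 ('g'): window [8,8] length 1
  Position 9 ('b'): window [8,9] length 2
  Position 10 ('g'): repeat (last at 8), move window start to 9
  Position 10 ('g'): window [9,10] length 2
Longest substring with no repeats: "dfeg" with length 4

4


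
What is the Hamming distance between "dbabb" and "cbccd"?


Comparing "dbabb" and "cbccd" position by position:
  Position 0: 'd' vs 'c' => differ
  Position 1: 'b' vs 'b' => same
  Position 2: 'a' vs 'c' => differ
  Position 3: 'b' vs 'c' => differ
  Position 4: 'b' vs 'd' => differ
Total differences (Hamming distance): 4

4


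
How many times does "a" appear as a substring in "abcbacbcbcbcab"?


Searching for "a" in "abcbacbcbcbcab"
Scanning each position:
  Position 0: "a" => MATCH
  Position 1: "b" => no
  Position 2: "c" => no
  Position 3: "b" => no
  Position 4: "a" => MATCH
  Position 5: "c" => no
  Position 6: "b" => no
  Position 7: "c" => no
  Position 8: "b" => no
  Position 9: "c" => no
  Position 10: "b" => no
  Position 11: "c" => no
  Position 12: "a" => MATCH
  Position 13: "b" => no
Total occurrences: 3

3


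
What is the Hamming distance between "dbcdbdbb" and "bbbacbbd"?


Comparing "dbcdbdbb" and "bbbacbbd" position by position:
  Position 0: 'd' vs 'b' => differ
  Position 1: 'b' vs 'b' => same
  Position 2: 'c' vs 'b' => differ
  Position 3: 'd' vs 'a' => differ
  Position 4: 'b' vs 'c' => differ
  Position 5: 'd' vs 'b' => differ
  Position 6: 'b' vs 'b' => same
  Position 7: 'b' vs 'd' => differ
Total differences (Hamming distance): 6

6


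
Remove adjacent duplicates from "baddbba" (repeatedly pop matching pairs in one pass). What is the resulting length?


Input: baddbba
Stack-based adjacent duplicate removal:
  Read 'b': push. Stack: b
  Read 'a': push. Stack: ba
  Read 'd': push. Stack: bad
  Read 'd': matches stack top 'd' => pop. Stack: ba
  Read 'b': push. Stack: bab
  Read 'b': matches stack top 'b' => pop. Stack: ba
  Read 'a': matches stack top 'a' => pop. Stack: b
Final stack: "b" (length 1)

1


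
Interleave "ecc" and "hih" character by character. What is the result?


Interleaving "ecc" and "hih":
  Position 0: 'e' from first, 'h' from second => "eh"
  Position 1: 'c' from first, 'i' from second => "ci"
  Position 2: 'c' from first, 'h' from second => "ch"
Result: ehcich

ehcich


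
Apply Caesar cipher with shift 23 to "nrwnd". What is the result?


Caesar cipher: shift "nrwnd" by 23
  'n' (pos 13) + 23 = pos 10 = 'k'
  'r' (pos 17) + 23 = pos 14 = 'o'
  'w' (pos 22) + 23 = pos 19 = 't'
  'n' (pos 13) + 23 = pos 10 = 'k'
  'd' (pos 3) + 23 = pos 0 = 'a'
Result: kotka

kotka


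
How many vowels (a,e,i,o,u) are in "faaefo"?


Input: faaefo
Checking each character:
  'f' at position 0: consonant
  'a' at position 1: vowel (running total: 1)
  'a' at position 2: vowel (running total: 2)
  'e' at position 3: vowel (running total: 3)
  'f' at position 4: consonant
  'o' at position 5: vowel (running total: 4)
Total vowels: 4

4


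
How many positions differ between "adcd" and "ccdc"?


Comparing "adcd" and "ccdc" position by position:
  Position 0: 'a' vs 'c' => DIFFER
  Position 1: 'd' vs 'c' => DIFFER
  Position 2: 'c' vs 'd' => DIFFER
  Position 3: 'd' vs 'c' => DIFFER
Positions that differ: 4

4


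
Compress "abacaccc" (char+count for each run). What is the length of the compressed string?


Input: abacaccc
Runs:
  'a' x 1 => "a1"
  'b' x 1 => "b1"
  'a' x 1 => "a1"
  'c' x 1 => "c1"
  'a' x 1 => "a1"
  'c' x 3 => "c3"
Compressed: "a1b1a1c1a1c3"
Compressed length: 12

12


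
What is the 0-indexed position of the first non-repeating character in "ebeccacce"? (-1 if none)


Input: ebeccacce
Character frequencies:
  'a': 1
  'b': 1
  'c': 4
  'e': 3
Scanning left to right for freq == 1:
  Position 0 ('e'): freq=3, skip
  Position 1 ('b'): unique! => answer = 1

1


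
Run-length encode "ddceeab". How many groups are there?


Input: ddceeab
Scanning for consecutive runs:
  Group 1: 'd' x 2 (positions 0-1)
  Group 2: 'c' x 1 (positions 2-2)
  Group 3: 'e' x 2 (positions 3-4)
  Group 4: 'a' x 1 (positions 5-5)
  Group 5: 'b' x 1 (positions 6-6)
Total groups: 5

5


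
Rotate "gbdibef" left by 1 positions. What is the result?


Input: "gbdibef", rotate left by 1
First 1 characters: "g"
Remaining characters: "bdibef"
Concatenate remaining + first: "bdibef" + "g" = "bdibefg"

bdibefg


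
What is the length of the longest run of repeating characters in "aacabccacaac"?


Input: "aacabccacaac"
Scanning for longest run:
  Position 1 ('a'): continues run of 'a', length=2
  Position 2 ('c'): new char, reset run to 1
  Position 3 ('a'): new char, reset run to 1
  Position 4 ('b'): new char, reset run to 1
  Position 5 ('c'): new char, reset run to 1
  Position 6 ('c'): continues run of 'c', length=2
  Position 7 ('a'): new char, reset run to 1
  Position 8 ('c'): new char, reset run to 1
  Position 9 ('a'): new char, reset run to 1
  Position 10 ('a'): continues run of 'a', length=2
  Position 11 ('c'): new char, reset run to 1
Longest run: 'a' with length 2

2


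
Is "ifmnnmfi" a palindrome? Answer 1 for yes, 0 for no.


Input: ifmnnmfi
Reversed: ifmnnmfi
  Compare pos 0 ('i') with pos 7 ('i'): match
  Compare pos 1 ('f') with pos 6 ('f'): match
  Compare pos 2 ('m') with pos 5 ('m'): match
  Compare pos 3 ('n') with pos 4 ('n'): match
Result: palindrome

1


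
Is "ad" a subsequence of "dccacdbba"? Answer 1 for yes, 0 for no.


Check if "ad" is a subsequence of "dccacdbba"
Greedy scan:
  Position 0 ('d'): no match needed
  Position 1 ('c'): no match needed
  Position 2 ('c'): no match needed
  Position 3 ('a'): matches sub[0] = 'a'
  Position 4 ('c'): no match needed
  Position 5 ('d'): matches sub[1] = 'd'
  Position 6 ('b'): no match needed
  Position 7 ('b'): no match needed
  Position 8 ('a'): no match needed
All 2 characters matched => is a subsequence

1


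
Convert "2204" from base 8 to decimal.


Input: "2204" in base 8
Positional expansion:
  Digit '2' (value 2) x 8^3 = 1024
  Digit '2' (value 2) x 8^2 = 128
  Digit '0' (value 0) x 8^1 = 0
  Digit '4' (value 4) x 8^0 = 4
Sum = 1156

1156


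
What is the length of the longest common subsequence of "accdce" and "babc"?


LCS of "accdce" and "babc"
DP table:
           b    a    b    c
      0    0    0    0    0
  a   0    0    1    1    1
  c   0    0    1    1    2
  c   0    0    1    1    2
  d   0    0    1    1    2
  c   0    0    1    1    2
  e   0    0    1    1    2
LCS length = dp[6][4] = 2

2


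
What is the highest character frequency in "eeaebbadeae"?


Input: eeaebbadeae
Character counts:
  'a': 3
  'b': 2
  'd': 1
  'e': 5
Maximum frequency: 5

5


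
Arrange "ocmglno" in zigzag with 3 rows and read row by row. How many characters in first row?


Zigzag "ocmglno" into 3 rows:
Placing characters:
  'o' => row 0
  'c' => row 1
  'm' => row 2
  'g' => row 1
  'l' => row 0
  'n' => row 1
  'o' => row 2
Rows:
  Row 0: "ol"
  Row 1: "cgn"
  Row 2: "mo"
First row length: 2

2


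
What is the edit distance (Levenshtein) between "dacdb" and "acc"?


Computing edit distance: "dacdb" -> "acc"
DP table:
           a    c    c
      0    1    2    3
  d   1    1    2    3
  a   2    1    2    3
  c   3    2    1    2
  d   4    3    2    2
  b   5    4    3    3
Edit distance = dp[5][3] = 3

3


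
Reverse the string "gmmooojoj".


Input: gmmooojoj
Reading characters right to left:
  Position 8: 'j'
  Position 7: 'o'
  Position 6: 'j'
  Position 5: 'o'
  Position 4: 'o'
  Position 3: 'o'
  Position 2: 'm'
  Position 1: 'm'
  Position 0: 'g'
Reversed: jojooommg

jojooommg


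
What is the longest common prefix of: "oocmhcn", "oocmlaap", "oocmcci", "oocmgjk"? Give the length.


Words: oocmhcn, oocmlaap, oocmcci, oocmgjk
  Position 0: all 'o' => match
  Position 1: all 'o' => match
  Position 2: all 'c' => match
  Position 3: all 'm' => match
  Position 4: ('h', 'l', 'c', 'g') => mismatch, stop
LCP = "oocm" (length 4)

4


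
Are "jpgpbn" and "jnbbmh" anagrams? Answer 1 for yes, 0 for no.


Strings: "jpgpbn", "jnbbmh"
Sorted first:  bgjnpp
Sorted second: bbhjmn
Differ at position 1: 'g' vs 'b' => not anagrams

0


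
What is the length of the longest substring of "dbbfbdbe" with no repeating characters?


Input: "dbbfbdbe"
Sliding window (track last position of each char):
  Position 0 ('d'): window [0,0] length 1 -- new best
  Position 1 ('b'): window [0,1] length 2 -- new best
  Position 2 ('b'): repeat (last at 1), move window start to 2
  Position 2 ('b'): window [2,2] length 1
  Position 3 ('f'): window [2,3] length 2
  Position 4 ('b'): repeat (last at 2), move window start to 3
  Position 4 ('b'): window [3,4] length 2
  Position 5 ('d'): window [3,5] length 3 -- new best
  Position 6 ('b'): repeat (last at 4), move window start to 5
  Position 6 ('b'): window [5,6] length 2
  Position 7 ('e'): window [5,7] length 3
Longest substring with no repeats: "fbd" with length 3

3


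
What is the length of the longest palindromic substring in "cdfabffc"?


Input: "cdfabffc"
Checking substrings for palindromes:
  [5:7] "ff" (len 2) => palindrome
Longest palindromic substring: "ff" with length 2

2


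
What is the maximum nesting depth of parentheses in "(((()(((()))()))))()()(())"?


Input: "(((()(((()))()))))()()(())"
Tracking depth:
  Position 0 '(': depth becomes 1
  Position 1 '(': depth becomes 2
  Position 2 '(': depth becomes 3
  Position 3 '(': depth becomes 4
  Position 4 ')': depth becomes 3
  Position 5 '(': depth becomes 4
  Position 6 '(': depth becomes 5
  Position 7 '(': depth becomes 6
  Position 8 '(': depth becomes 7
  Position 9 ')': depth becomes 6
  Position 10 ')': depth becomes 5
  Position 11 ')': depth becomes 4
  Position 12 '(': depth becomes 5
  Position 13 ')': depth becomes 4
  Position 14 ')': depth becomes 3
  Position 15 ')': depth becomes 2
  Position 16 ')': depth becomes 1
  Position 17 ')': depth becomes 0
  Position 18 '(': depth becomes 1
  Position 19 ')': depth becomes 0
  Position 20 '(': depth becomes 1
  Position 21 ')': depth becomes 0
  Position 22 '(': depth becomes 1
  Position 23 '(': depth becomes 2
  Position 24 ')': depth becomes 1
  Position 25 ')': depth becomes 0
Maximum depth reached: 7

7


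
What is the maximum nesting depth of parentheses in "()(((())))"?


Input: "()(((())))"
Tracking depth:
  Position 0 '(': depth becomes 1
  Position 1 ')': depth becomes 0
  Position 2 '(': depth becomes 1
  Position 3 '(': depth becomes 2
  Position 4 '(': depth becomes 3
  Position 5 '(': depth becomes 4
  Position 6 ')': depth becomes 3
  Position 7 ')': depth becomes 2
  Position 8 ')': depth becomes 1
  Position 9 ')': depth becomes 0
Maximum depth reached: 4

4


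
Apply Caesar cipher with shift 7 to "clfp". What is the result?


Caesar cipher: shift "clfp" by 7
  'c' (pos 2) + 7 = pos 9 = 'j'
  'l' (pos 11) + 7 = pos 18 = 's'
  'f' (pos 5) + 7 = pos 12 = 'm'
  'p' (pos 15) + 7 = pos 22 = 'w'
Result: jsmw

jsmw


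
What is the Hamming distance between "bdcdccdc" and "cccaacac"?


Comparing "bdcdccdc" and "cccaacac" position by position:
  Position 0: 'b' vs 'c' => differ
  Position 1: 'd' vs 'c' => differ
  Position 2: 'c' vs 'c' => same
  Position 3: 'd' vs 'a' => differ
  Position 4: 'c' vs 'a' => differ
  Position 5: 'c' vs 'c' => same
  Position 6: 'd' vs 'a' => differ
  Position 7: 'c' vs 'c' => same
Total differences (Hamming distance): 5

5


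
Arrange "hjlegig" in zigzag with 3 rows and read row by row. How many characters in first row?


Zigzag "hjlegig" into 3 rows:
Placing characters:
  'h' => row 0
  'j' => row 1
  'l' => row 2
  'e' => row 1
  'g' => row 0
  'i' => row 1
  'g' => row 2
Rows:
  Row 0: "hg"
  Row 1: "jei"
  Row 2: "lg"
First row length: 2

2


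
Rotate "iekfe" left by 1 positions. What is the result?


Input: "iekfe", rotate left by 1
First 1 characters: "i"
Remaining characters: "ekfe"
Concatenate remaining + first: "ekfe" + "i" = "ekfei"

ekfei


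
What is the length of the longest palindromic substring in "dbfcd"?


Input: "dbfcd"
Checking substrings for palindromes:
  No multi-char palindromic substrings found
Longest palindromic substring: "d" with length 1

1


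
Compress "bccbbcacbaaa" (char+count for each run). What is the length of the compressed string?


Input: bccbbcacbaaa
Runs:
  'b' x 1 => "b1"
  'c' x 2 => "c2"
  'b' x 2 => "b2"
  'c' x 1 => "c1"
  'a' x 1 => "a1"
  'c' x 1 => "c1"
  'b' x 1 => "b1"
  'a' x 3 => "a3"
Compressed: "b1c2b2c1a1c1b1a3"
Compressed length: 16

16


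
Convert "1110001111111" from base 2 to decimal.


Input: "1110001111111" in base 2
Positional expansion:
  Digit '1' (value 1) x 2^12 = 4096
  Digit '1' (value 1) x 2^11 = 2048
  Digit '1' (value 1) x 2^10 = 1024
  Digit '0' (value 0) x 2^9 = 0
  Digit '0' (value 0) x 2^8 = 0
  Digit '0' (value 0) x 2^7 = 0
  Digit '1' (value 1) x 2^6 = 64
  Digit '1' (value 1) x 2^5 = 32
  Digit '1' (value 1) x 2^4 = 16
  Digit '1' (value 1) x 2^3 = 8
  Digit '1' (value 1) x 2^2 = 4
  Digit '1' (value 1) x 2^1 = 2
  Digit '1' (value 1) x 2^0 = 1
Sum = 7295

7295


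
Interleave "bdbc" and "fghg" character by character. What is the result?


Interleaving "bdbc" and "fghg":
  Position 0: 'b' from first, 'f' from second => "bf"
  Position 1: 'd' from first, 'g' from second => "dg"
  Position 2: 'b' from first, 'h' from second => "bh"
  Position 3: 'c' from first, 'g' from second => "cg"
Result: bfdgbhcg

bfdgbhcg


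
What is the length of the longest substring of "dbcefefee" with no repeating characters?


Input: "dbcefefee"
Sliding window (track last position of each char):
  Position 0 ('d'): window [0,0] length 1 -- new best
  Position 1 ('b'): window [0,1] length 2 -- new best
  Position 2 ('c'): window [0,2] length 3 -- new best
  Position 3 ('e'): window [0,3] length 4 -- new best
  Position 4 ('f'): window [0,4] length 5 -- new best
  Position 5 ('e'): repeat (last at 3), move window start to 4
  Position 5 ('e'): window [4,5] length 2
  Position 6 ('f'): repeat (last at 4), move window start to 5
  Position 6 ('f'): window [5,6] length 2
  Position 7 ('e'): repeat (last at 5), move window start to 6
  Position 7 ('e'): window [6,7] length 2
  Position 8 ('e'): repeat (last at 7), move window start to 8
  Position 8 ('e'): window [8,8] length 1
Longest substring with no repeats: "dbcef" with length 5

5


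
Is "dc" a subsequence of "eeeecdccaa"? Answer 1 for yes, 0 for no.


Check if "dc" is a subsequence of "eeeecdccaa"
Greedy scan:
  Position 0 ('e'): no match needed
  Position 1 ('e'): no match needed
  Position 2 ('e'): no match needed
  Position 3 ('e'): no match needed
  Position 4 ('c'): no match needed
  Position 5 ('d'): matches sub[0] = 'd'
  Position 6 ('c'): matches sub[1] = 'c'
  Position 7 ('c'): no match needed
  Position 8 ('a'): no match needed
  Position 9 ('a'): no match needed
All 2 characters matched => is a subsequence

1


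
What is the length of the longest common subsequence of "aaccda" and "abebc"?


LCS of "aaccda" and "abebc"
DP table:
           a    b    e    b    c
      0    0    0    0    0    0
  a   0    1    1    1    1    1
  a   0    1    1    1    1    1
  c   0    1    1    1    1    2
  c   0    1    1    1    1    2
  d   0    1    1    1    1    2
  a   0    1    1    1    1    2
LCS length = dp[6][5] = 2

2


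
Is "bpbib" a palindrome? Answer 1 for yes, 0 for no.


Input: bpbib
Reversed: bibpb
  Compare pos 0 ('b') with pos 4 ('b'): match
  Compare pos 1 ('p') with pos 3 ('i'): MISMATCH
Result: not a palindrome

0


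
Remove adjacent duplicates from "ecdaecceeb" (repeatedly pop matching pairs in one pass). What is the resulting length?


Input: ecdaecceeb
Stack-based adjacent duplicate removal:
  Read 'e': push. Stack: e
  Read 'c': push. Stack: ec
  Read 'd': push. Stack: ecd
  Read 'a': push. Stack: ecda
  Read 'e': push. Stack: ecdae
  Read 'c': push. Stack: ecdaec
  Read 'c': matches stack top 'c' => pop. Stack: ecdae
  Read 'e': matches stack top 'e' => pop. Stack: ecda
  Read 'e': push. Stack: ecdae
  Read 'b': push. Stack: ecdaeb
Final stack: "ecdaeb" (length 6)

6


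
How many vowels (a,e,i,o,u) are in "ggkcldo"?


Input: ggkcldo
Checking each character:
  'g' at position 0: consonant
  'g' at position 1: consonant
  'k' at position 2: consonant
  'c' at position 3: consonant
  'l' at position 4: consonant
  'd' at position 5: consonant
  'o' at position 6: vowel (running total: 1)
Total vowels: 1

1


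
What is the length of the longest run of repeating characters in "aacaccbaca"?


Input: "aacaccbaca"
Scanning for longest run:
  Position 1 ('a'): continues run of 'a', length=2
  Position 2 ('c'): new char, reset run to 1
  Position 3 ('a'): new char, reset run to 1
  Position 4 ('c'): new char, reset run to 1
  Position 5 ('c'): continues run of 'c', length=2
  Position 6 ('b'): new char, reset run to 1
  Position 7 ('a'): new char, reset run to 1
  Position 8 ('c'): new char, reset run to 1
  Position 9 ('a'): new char, reset run to 1
Longest run: 'a' with length 2

2


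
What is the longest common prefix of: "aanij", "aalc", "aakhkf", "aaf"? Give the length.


Words: aanij, aalc, aakhkf, aaf
  Position 0: all 'a' => match
  Position 1: all 'a' => match
  Position 2: ('n', 'l', 'k', 'f') => mismatch, stop
LCP = "aa" (length 2)

2


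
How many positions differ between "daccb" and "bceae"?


Comparing "daccb" and "bceae" position by position:
  Position 0: 'd' vs 'b' => DIFFER
  Position 1: 'a' vs 'c' => DIFFER
  Position 2: 'c' vs 'e' => DIFFER
  Position 3: 'c' vs 'a' => DIFFER
  Position 4: 'b' vs 'e' => DIFFER
Positions that differ: 5

5


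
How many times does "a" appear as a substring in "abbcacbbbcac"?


Searching for "a" in "abbcacbbbcac"
Scanning each position:
  Position 0: "a" => MATCH
  Position 1: "b" => no
  Position 2: "b" => no
  Position 3: "c" => no
  Position 4: "a" => MATCH
  Position 5: "c" => no
  Position 6: "b" => no
  Position 7: "b" => no
  Position 8: "b" => no
  Position 9: "c" => no
  Position 10: "a" => MATCH
  Position 11: "c" => no
Total occurrences: 3

3


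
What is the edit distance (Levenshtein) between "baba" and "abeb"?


Computing edit distance: "baba" -> "abeb"
DP table:
           a    b    e    b
      0    1    2    3    4
  b   1    1    1    2    3
  a   2    1    2    2    3
  b   3    2    1    2    2
  a   4    3    2    2    3
Edit distance = dp[4][4] = 3

3


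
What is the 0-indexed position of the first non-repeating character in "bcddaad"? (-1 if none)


Input: bcddaad
Character frequencies:
  'a': 2
  'b': 1
  'c': 1
  'd': 3
Scanning left to right for freq == 1:
  Position 0 ('b'): unique! => answer = 0

0


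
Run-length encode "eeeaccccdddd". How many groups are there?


Input: eeeaccccdddd
Scanning for consecutive runs:
  Group 1: 'e' x 3 (positions 0-2)
  Group 2: 'a' x 1 (positions 3-3)
  Group 3: 'c' x 4 (positions 4-7)
  Group 4: 'd' x 4 (positions 8-11)
Total groups: 4

4


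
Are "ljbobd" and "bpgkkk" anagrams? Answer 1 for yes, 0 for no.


Strings: "ljbobd", "bpgkkk"
Sorted first:  bbdjlo
Sorted second: bgkkkp
Differ at position 1: 'b' vs 'g' => not anagrams

0


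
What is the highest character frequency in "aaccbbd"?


Input: aaccbbd
Character counts:
  'a': 2
  'b': 2
  'c': 2
  'd': 1
Maximum frequency: 2

2


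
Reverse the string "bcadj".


Input: bcadj
Reading characters right to left:
  Position 4: 'j'
  Position 3: 'd'
  Position 2: 'a'
  Position 1: 'c'
  Position 0: 'b'
Reversed: jdacb

jdacb


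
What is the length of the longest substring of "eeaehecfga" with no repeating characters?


Input: "eeaehecfga"
Sliding window (track last position of each char):
  Position 0 ('e'): window [0,0] length 1 -- new best
  Position 1 ('e'): repeat (last at 0), move window start to 1
  Position 1 ('e'): window [1,1] length 1
  Position 2 ('a'): window [1,2] length 2 -- new best
  Position 3 ('e'): repeat (last at 1), move window start to 2
  Position 3 ('e'): window [2,3] length 2
  Position 4 ('h'): window [2,4] length 3 -- new best
  Position 5 ('e'): repeat (last at 3), move window start to 4
  Position 5 ('e'): window [4,5] length 2
  Position 6 ('c'): window [4,6] length 3
  Position 7 ('f'): window [4,7] length 4 -- new best
  Position 8 ('g'): window [4,8] length 5 -- new best
  Position 9 ('a'): window [4,9] length 6 -- new best
Longest substring with no repeats: "hecfga" with length 6

6


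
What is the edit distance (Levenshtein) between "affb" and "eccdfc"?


Computing edit distance: "affb" -> "eccdfc"
DP table:
           e    c    c    d    f    c
      0    1    2    3    4    5    6
  a   1    1    2    3    4    5    6
  f   2    2    2    3    4    4    5
  f   3    3    3    3    4    4    5
  b   4    4    4    4    4    5    5
Edit distance = dp[4][6] = 5

5


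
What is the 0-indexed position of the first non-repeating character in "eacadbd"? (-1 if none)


Input: eacadbd
Character frequencies:
  'a': 2
  'b': 1
  'c': 1
  'd': 2
  'e': 1
Scanning left to right for freq == 1:
  Position 0 ('e'): unique! => answer = 0

0


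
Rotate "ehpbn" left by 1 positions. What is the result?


Input: "ehpbn", rotate left by 1
First 1 characters: "e"
Remaining characters: "hpbn"
Concatenate remaining + first: "hpbn" + "e" = "hpbne"

hpbne


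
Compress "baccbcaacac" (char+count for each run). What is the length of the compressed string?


Input: baccbcaacac
Runs:
  'b' x 1 => "b1"
  'a' x 1 => "a1"
  'c' x 2 => "c2"
  'b' x 1 => "b1"
  'c' x 1 => "c1"
  'a' x 2 => "a2"
  'c' x 1 => "c1"
  'a' x 1 => "a1"
  'c' x 1 => "c1"
Compressed: "b1a1c2b1c1a2c1a1c1"
Compressed length: 18

18


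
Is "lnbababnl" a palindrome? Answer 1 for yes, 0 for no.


Input: lnbababnl
Reversed: lnbababnl
  Compare pos 0 ('l') with pos 8 ('l'): match
  Compare pos 1 ('n') with pos 7 ('n'): match
  Compare pos 2 ('b') with pos 6 ('b'): match
  Compare pos 3 ('a') with pos 5 ('a'): match
Result: palindrome

1


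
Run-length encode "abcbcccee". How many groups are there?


Input: abcbcccee
Scanning for consecutive runs:
  Group 1: 'a' x 1 (positions 0-0)
  Group 2: 'b' x 1 (positions 1-1)
  Group 3: 'c' x 1 (positions 2-2)
  Group 4: 'b' x 1 (positions 3-3)
  Group 5: 'c' x 3 (positions 4-6)
  Group 6: 'e' x 2 (positions 7-8)
Total groups: 6

6


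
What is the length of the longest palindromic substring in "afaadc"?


Input: "afaadc"
Checking substrings for palindromes:
  [0:3] "afa" (len 3) => palindrome
  [2:4] "aa" (len 2) => palindrome
Longest palindromic substring: "afa" with length 3

3


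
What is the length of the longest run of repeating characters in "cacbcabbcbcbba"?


Input: "cacbcabbcbcbba"
Scanning for longest run:
  Position 1 ('a'): new char, reset run to 1
  Position 2 ('c'): new char, reset run to 1
  Position 3 ('b'): new char, reset run to 1
  Position 4 ('c'): new char, reset run to 1
  Position 5 ('a'): new char, reset run to 1
  Position 6 ('b'): new char, reset run to 1
  Position 7 ('b'): continues run of 'b', length=2
  Position 8 ('c'): new char, reset run to 1
  Position 9 ('b'): new char, reset run to 1
  Position 10 ('c'): new char, reset run to 1
  Position 11 ('b'): new char, reset run to 1
  Position 12 ('b'): continues run of 'b', length=2
  Position 13 ('a'): new char, reset run to 1
Longest run: 'b' with length 2

2


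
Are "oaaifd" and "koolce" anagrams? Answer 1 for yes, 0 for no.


Strings: "oaaifd", "koolce"
Sorted first:  aadfio
Sorted second: cekloo
Differ at position 0: 'a' vs 'c' => not anagrams

0


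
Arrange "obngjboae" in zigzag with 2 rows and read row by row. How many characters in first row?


Zigzag "obngjboae" into 2 rows:
Placing characters:
  'o' => row 0
  'b' => row 1
  'n' => row 0
  'g' => row 1
  'j' => row 0
  'b' => row 1
  'o' => row 0
  'a' => row 1
  'e' => row 0
Rows:
  Row 0: "onjoe"
  Row 1: "bgba"
First row length: 5

5


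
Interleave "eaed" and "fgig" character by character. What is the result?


Interleaving "eaed" and "fgig":
  Position 0: 'e' from first, 'f' from second => "ef"
  Position 1: 'a' from first, 'g' from second => "ag"
  Position 2: 'e' from first, 'i' from second => "ei"
  Position 3: 'd' from first, 'g' from second => "dg"
Result: efageidg

efageidg


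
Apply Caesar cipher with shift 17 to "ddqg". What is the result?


Caesar cipher: shift "ddqg" by 17
  'd' (pos 3) + 17 = pos 20 = 'u'
  'd' (pos 3) + 17 = pos 20 = 'u'
  'q' (pos 16) + 17 = pos 7 = 'h'
  'g' (pos 6) + 17 = pos 23 = 'x'
Result: uuhx

uuhx


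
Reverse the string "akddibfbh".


Input: akddibfbh
Reading characters right to left:
  Position 8: 'h'
  Position 7: 'b'
  Position 6: 'f'
  Position 5: 'b'
  Position 4: 'i'
  Position 3: 'd'
  Position 2: 'd'
  Position 1: 'k'
  Position 0: 'a'
Reversed: hbfbiddka

hbfbiddka


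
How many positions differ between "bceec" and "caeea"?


Comparing "bceec" and "caeea" position by position:
  Position 0: 'b' vs 'c' => DIFFER
  Position 1: 'c' vs 'a' => DIFFER
  Position 2: 'e' vs 'e' => same
  Position 3: 'e' vs 'e' => same
  Position 4: 'c' vs 'a' => DIFFER
Positions that differ: 3

3


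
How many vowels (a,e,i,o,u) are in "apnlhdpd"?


Input: apnlhdpd
Checking each character:
  'a' at position 0: vowel (running total: 1)
  'p' at position 1: consonant
  'n' at position 2: consonant
  'l' at position 3: consonant
  'h' at position 4: consonant
  'd' at position 5: consonant
  'p' at position 6: consonant
  'd' at position 7: consonant
Total vowels: 1

1
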